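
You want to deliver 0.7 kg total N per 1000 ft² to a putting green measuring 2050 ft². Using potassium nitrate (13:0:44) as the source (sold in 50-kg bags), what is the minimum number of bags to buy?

1 bags

Product per 1000 ft² = 0.7 / 13% = 5.38462 kg.
Total product = 5.38462 × 2050 / 1000 = 11.0385 kg.
Bags = ⌈11.0385 / 50⌉ = 1.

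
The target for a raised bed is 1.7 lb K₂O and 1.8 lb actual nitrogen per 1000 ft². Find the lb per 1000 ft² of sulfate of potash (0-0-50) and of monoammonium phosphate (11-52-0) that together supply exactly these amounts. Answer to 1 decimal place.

3.4 lb sulfate of potash, 16.4 lb monoammonium phosphate

Let a = lb of sulfate of potash, b = lb of monoammonium phosphate (per 1000 ft²).
K₂O: 0.5·a + 0·b = 1.7
N: 0·a + 0.11·b = 1.8
Solving simultaneously: a = 3.4, b = 16.3636.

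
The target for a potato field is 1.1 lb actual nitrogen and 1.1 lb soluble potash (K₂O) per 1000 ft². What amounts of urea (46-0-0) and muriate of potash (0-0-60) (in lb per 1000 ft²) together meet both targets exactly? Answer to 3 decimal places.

2.391 lb urea, 1.833 lb muriate of potash

Let a = lb of urea, b = lb of muriate of potash (per 1000 ft²).
N: 0.46·a + 0·b = 1.1
K₂O: 0·a + 0.6·b = 1.1
Solving simultaneously: a = 2.3913, b = 1.83333.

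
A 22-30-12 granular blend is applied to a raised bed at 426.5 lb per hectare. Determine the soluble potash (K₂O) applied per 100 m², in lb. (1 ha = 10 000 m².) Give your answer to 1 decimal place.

K₂O per hectare = 426.5 × 12% = 51.18 lb.
Convert to per 100 m²: 51.18 × 0.01 = 0.5118 lb.

0.5 lb K₂O per hundred sq m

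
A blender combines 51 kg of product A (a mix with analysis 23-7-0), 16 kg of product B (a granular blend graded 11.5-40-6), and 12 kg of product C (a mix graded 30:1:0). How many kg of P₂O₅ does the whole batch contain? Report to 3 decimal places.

P₂O₅ mass = 7%×51 + 40%×16 + 1%×12 = 10.09 kg.

10.090 kg P₂O₅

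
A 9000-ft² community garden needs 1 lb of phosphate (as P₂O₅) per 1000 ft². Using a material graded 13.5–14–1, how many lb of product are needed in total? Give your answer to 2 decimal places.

64.29 lb

Product per 1000 ft² = 1 / 14% = 7.14286 lb.
Total product = 7.14286 × 9000 / 1000 = 64.2857 lb.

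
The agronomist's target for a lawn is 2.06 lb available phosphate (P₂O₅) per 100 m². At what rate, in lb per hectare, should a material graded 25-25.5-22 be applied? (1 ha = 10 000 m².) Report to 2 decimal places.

Product per 100 m² = 2.06 / 25.5% = 8.07843 lb.
Convert to per hectare: 8.07843 × 100 = 807.843 lb.

807.84 lb of product per hectare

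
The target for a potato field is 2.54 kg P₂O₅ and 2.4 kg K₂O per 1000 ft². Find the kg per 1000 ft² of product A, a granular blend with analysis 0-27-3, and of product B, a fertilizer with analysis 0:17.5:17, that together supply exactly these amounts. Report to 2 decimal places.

0.29 kg product A, 14.07 kg product B

With a, b = kg per 1000 ft² of product A and product B:
P₂O₅: 0.27·a + 0.175·b = 2.54
K₂O: 0.03·a + 0.17·b = 2.4
Eliminate b: (row1) − 0.175/0.17·(row2) → 0.239118·a = 0.0694118, so a = 0.290283.
Then b = (2.4 − 0.03·0.290283) / 0.17 = 14.0664.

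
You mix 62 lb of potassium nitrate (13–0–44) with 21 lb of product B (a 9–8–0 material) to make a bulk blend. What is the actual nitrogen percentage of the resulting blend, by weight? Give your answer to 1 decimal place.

Total mass = 62 + 21 = 83 lb.
N mass = 13%×62 + 9%×21 = 9.95 lb.
% N = 9.95 / 83 = 11.988%.

12.0% N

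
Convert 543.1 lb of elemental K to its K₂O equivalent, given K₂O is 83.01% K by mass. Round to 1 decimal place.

K₂O = 543.1 / 0.8301 = 654.259 lb.

654.3 lb K₂O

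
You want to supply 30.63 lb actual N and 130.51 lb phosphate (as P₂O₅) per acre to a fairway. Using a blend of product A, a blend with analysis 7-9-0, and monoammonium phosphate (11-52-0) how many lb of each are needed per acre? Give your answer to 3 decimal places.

59.302 lb product A, 240.717 lb monoammonium phosphate

Let a = lb of product A, b = lb of monoammonium phosphate (per acre).
N: 0.07·a + 0.11·b = 30.63
P₂O₅: 0.09·a + 0.52·b = 130.51
Eliminate a: (row1) − 0.07/0.09·(row2) → -0.294444·b = -70.8778, so b = 240.71698.
Back-substitute: a = (30.63 − 0.11·240.71698) / 0.07 = 59.3019.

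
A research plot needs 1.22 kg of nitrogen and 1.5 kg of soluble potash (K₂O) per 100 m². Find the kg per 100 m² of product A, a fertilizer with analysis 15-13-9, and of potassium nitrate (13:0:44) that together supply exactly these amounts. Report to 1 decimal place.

Let a = kg of product A, b = kg of potassium nitrate (per 100 m²).
N: 0.15·a + 0.13·b = 1.22
K₂O: 0.09·a + 0.44·b = 1.5
From row1: a = (1.22 − 0.13·b) / 0.15.
Into row2: 0.09·(1.22 − 0.13·b)/0.15 + 0.44·b = 1.5 → b = 2.12155, a = 6.29466.

6.3 kg product A, 2.1 kg potassium nitrate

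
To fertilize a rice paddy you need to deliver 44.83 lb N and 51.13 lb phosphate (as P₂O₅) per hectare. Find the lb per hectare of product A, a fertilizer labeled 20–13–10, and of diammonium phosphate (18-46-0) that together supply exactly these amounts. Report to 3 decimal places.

166.449 lb product A, 64.112 lb diammonium phosphate

With a, b = lb per hectare of product A and diammonium phosphate:
N: 0.2·a + 0.18·b = 44.83
P₂O₅: 0.13·a + 0.46·b = 51.13
From row1: a = (44.83 − 0.18·b) / 0.2.
Into row2: 0.13·(44.83 − 0.18·b)/0.2 + 0.46·b = 51.13 → b = 64.1122, a = 166.44898.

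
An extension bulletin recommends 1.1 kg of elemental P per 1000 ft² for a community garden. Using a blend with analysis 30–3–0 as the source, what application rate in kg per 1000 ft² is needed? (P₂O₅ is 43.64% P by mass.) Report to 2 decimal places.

84.02 kg of product per thousand sq ft

As P₂O₅: 1.1 / 0.4364 = 2.52062 kg per 1000 ft².
Product per 1000 ft² = 2.52062 / 3% = 84.0208 kg.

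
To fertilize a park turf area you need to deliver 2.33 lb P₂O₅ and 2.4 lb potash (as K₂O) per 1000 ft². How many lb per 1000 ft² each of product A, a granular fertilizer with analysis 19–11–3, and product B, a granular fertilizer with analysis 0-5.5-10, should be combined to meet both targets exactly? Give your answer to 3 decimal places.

10.802 lb product A, 20.759 lb product B

Let a = lb of product A, b = lb of product B (per 1000 ft²).
P₂O₅: 0.11·a + 0.055·b = 2.33
K₂O: 0.03·a + 0.1·b = 2.4
Eliminate a: (row1) − 0.11/0.03·(row2) → -0.311667·b = -6.47, so b = 20.7594.
Back-substitute: a = (2.33 − 0.055·20.7594) / 0.11 = 10.8021.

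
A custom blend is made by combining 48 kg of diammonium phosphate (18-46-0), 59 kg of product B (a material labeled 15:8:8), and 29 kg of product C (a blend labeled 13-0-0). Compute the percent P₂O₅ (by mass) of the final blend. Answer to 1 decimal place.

19.7% P₂O₅

Total mass = 48 + 59 + 29 = 136 kg.
P₂O₅ mass = 46%×48 + 8%×59 + 0%×29 = 26.8 kg.
% P₂O₅ = 26.8 / 136 = 19.7059%.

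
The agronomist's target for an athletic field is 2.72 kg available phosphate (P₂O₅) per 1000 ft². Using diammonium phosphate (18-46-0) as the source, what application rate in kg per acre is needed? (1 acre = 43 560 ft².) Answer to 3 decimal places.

257.572 kg of product per acre

Product per 1000 ft² = 2.72 / 46% = 5.91304 kg.
Convert to per acre: 5.91304 × 43.56 = 257.5722 kg.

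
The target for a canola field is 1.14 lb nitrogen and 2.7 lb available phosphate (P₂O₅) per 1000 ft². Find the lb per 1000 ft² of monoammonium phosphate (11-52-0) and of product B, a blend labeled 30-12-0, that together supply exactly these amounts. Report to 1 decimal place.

4.7 lb monoammonium phosphate, 2.1 lb product B

Let a = lb of monoammonium phosphate, b = lb of product B (per 1000 ft²).
N: 0.11·a + 0.3·b = 1.14
P₂O₅: 0.52·a + 0.12·b = 2.7
Eliminate b: (row1) − 0.3/0.12·(row2) → -1.19·a = -5.61, so a = 4.71429.
Then b = (2.7 − 0.52·4.71429) / 0.12 = 2.07143.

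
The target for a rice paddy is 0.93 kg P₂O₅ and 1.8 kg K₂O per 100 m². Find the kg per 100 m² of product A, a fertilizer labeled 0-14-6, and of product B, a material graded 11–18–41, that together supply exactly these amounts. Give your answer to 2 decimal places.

With a, b = kg per 100 m² of product A and product B:
P₂O₅: 0.14·a + 0.18·b = 0.93
K₂O: 0.06·a + 0.41·b = 1.8
Eliminate b: (row1) − 0.18/0.41·(row2) → 0.113659·a = 0.139756, so a = 1.22961.
Then b = (1.8 − 0.06·1.22961) / 0.41 = 4.2103.

1.23 kg product A, 4.21 kg product B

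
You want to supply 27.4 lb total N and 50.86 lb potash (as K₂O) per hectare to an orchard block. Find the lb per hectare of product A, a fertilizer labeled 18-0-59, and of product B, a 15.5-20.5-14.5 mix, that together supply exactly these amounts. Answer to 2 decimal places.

Per-hectare balance (a = product A, b = product B):
N: 0.18·a + 0.155·b = 27.4
K₂O: 0.59·a + 0.145·b = 50.86
Solving simultaneously: a = 59.8363, b = 107.287.

59.84 lb product A, 107.29 lb product B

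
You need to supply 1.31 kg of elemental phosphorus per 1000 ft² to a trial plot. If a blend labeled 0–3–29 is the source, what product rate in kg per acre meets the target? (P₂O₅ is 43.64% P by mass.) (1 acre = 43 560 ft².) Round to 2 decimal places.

4358.66 kg of product per acre

As P₂O₅: 1.31 / 0.4364 = 3.00183 kg per 1000 ft².
Product per 1000 ft² = 3.00183 / 3% = 100.061 kg.
Convert to per acre: 100.061 × 43.56 = 4358.662 kg.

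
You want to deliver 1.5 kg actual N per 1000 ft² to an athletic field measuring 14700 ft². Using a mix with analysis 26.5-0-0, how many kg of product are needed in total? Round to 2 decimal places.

Product per 1000 ft² = 1.5 / 26.5% = 5.66038 kg.
Total product = 5.66038 × 14700 / 1000 = 83.2075 kg.

83.21 kg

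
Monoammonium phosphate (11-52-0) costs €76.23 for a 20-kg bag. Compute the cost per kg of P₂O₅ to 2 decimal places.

€7.33 per kg P₂O₅

P₂O₅ in bag = 20 × 52% = 10.4 kg.
Cost per kg P₂O₅ = €76.23 / 10.4 = €7.3298.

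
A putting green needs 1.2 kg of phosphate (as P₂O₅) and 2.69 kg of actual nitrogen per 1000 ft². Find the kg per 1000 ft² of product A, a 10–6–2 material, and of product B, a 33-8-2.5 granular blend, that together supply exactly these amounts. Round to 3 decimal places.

With a, b = kg per 1000 ft² of product A and product B:
P₂O₅: 0.06·a + 0.08·b = 1.2
N: 0.1·a + 0.33·b = 2.69
Eliminate a: (row1) − 0.06/0.1·(row2) → -0.118·b = -0.414, so b = 3.50847.
Back-substitute: a = (1.2 − 0.08·3.50847) / 0.06 = 15.32203.

15.322 kg product A, 3.508 kg product B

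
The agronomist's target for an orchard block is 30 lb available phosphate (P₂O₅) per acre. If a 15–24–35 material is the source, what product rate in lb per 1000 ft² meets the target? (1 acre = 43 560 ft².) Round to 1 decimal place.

Product per acre = 30 / 24% = 125 lb.
Convert to per 1000 ft²: 125 × 0.0229568 = 2.86961 lb.

2.9 lb of product per thousand sq ft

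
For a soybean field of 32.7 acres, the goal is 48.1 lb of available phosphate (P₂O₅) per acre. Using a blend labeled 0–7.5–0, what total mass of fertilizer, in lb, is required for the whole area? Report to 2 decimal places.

20971.60 lb

Product per acre = 48.1 / 7.5% = 641.333 lb.
Total product = 641.333 × 32.7 = 20971.6 lb.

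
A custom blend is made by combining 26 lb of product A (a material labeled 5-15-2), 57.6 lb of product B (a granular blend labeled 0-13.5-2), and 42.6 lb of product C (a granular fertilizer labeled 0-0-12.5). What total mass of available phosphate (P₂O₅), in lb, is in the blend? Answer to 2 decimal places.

11.68 lb P₂O₅

P₂O₅ mass = 15%×26 + 13.5%×57.6 + 0%×42.6 = 11.676 lb.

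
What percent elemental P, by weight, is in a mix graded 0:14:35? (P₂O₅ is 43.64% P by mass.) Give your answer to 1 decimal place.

6.1% P

%P = 14 × 0.4364 = 6.1096%.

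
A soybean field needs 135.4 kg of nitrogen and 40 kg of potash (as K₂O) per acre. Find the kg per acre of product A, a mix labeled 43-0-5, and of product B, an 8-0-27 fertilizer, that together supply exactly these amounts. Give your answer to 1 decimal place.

Per-acre balance (a = product A, b = product B):
N: 0.43·a + 0.08·b = 135.4
K₂O: 0.05·a + 0.27·b = 40
From row1: a = (135.4 − 0.08·b) / 0.43.
Into row2: 0.05·(135.4 − 0.08·b)/0.43 + 0.27·b = 40 → b = 93.0419, a = 297.574.

297.6 kg product A, 93.0 kg product B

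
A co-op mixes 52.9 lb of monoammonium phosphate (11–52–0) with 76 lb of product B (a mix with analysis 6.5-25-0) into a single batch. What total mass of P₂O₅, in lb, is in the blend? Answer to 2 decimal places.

P₂O₅ mass = 52%×52.9 + 25%×76 = 46.508 lb.

46.51 lb P₂O₅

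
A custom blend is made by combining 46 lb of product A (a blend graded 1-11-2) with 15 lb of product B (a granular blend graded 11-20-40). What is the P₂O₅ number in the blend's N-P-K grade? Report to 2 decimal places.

Total mass = 46 + 15 = 61 lb.
P₂O₅ mass = 11%×46 + 20%×15 = 8.06 lb.
% P₂O₅ = 8.06 / 61 = 13.2131%.

13.21% P₂O₅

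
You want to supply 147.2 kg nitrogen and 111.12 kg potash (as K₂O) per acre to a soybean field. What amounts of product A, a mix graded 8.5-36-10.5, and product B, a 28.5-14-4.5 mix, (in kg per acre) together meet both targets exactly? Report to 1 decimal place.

959.6 kg product A, 230.3 kg product B

Let a = kg of product A, b = kg of product B (per acre).
N: 0.085·a + 0.285·b = 147.2
K₂O: 0.105·a + 0.045·b = 111.12
Eliminate b: (row1) − 0.285/0.045·(row2) → -0.58·a = -556.56, so a = 959.586.
Then b = (111.12 − 0.105·959.586) / 0.045 = 230.299.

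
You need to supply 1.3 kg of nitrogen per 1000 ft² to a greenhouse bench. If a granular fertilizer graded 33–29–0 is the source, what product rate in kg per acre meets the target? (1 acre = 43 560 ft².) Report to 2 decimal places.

Product per 1000 ft² = 1.3 / 33% = 3.93939 kg.
Convert to per acre: 3.93939 × 43.56 = 171.6 kg.

171.60 kg of product per acre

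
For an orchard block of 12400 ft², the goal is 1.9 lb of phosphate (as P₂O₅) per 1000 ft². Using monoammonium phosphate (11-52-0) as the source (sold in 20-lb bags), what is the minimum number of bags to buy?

Product per 1000 ft² = 1.9 / 52% = 3.65385 lb.
Total product = 3.65385 × 12400 / 1000 = 45.3077 lb.
Bags = ⌈45.3077 / 20⌉ = 3.

3 bags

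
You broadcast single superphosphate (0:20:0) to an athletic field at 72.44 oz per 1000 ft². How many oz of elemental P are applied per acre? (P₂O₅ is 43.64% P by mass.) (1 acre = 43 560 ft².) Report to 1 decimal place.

P₂O₅ per 1000 ft² = 72.44 × 20% = 14.488 oz.
Elemental P = 14.488 × 0.4364 = 6.32256 oz per 1000 ft².
Convert to per acre: 6.32256 × 43.56 = 275.411 oz.

275.4 oz P per acre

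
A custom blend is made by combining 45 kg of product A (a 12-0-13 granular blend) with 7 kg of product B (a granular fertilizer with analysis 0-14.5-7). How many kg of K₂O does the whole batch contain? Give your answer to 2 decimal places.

6.34 kg K₂O

K₂O mass = 13%×45 + 7%×7 = 6.34 kg.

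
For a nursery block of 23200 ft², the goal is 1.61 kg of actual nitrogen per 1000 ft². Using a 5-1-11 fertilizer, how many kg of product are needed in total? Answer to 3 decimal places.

Product per 1000 ft² = 1.61 / 5% = 32.2 kg.
Total product = 32.2 × 23200 / 1000 = 747.04 kg.

747.040 kg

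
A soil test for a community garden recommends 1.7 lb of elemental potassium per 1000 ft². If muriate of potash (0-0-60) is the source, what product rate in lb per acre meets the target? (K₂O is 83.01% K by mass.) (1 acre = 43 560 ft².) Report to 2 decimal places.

148.68 lb of product per acre

As K₂O: 1.7 / 0.8301 = 2.04795 lb per 1000 ft².
Product per 1000 ft² = 2.04795 / 60% = 3.41324 lb.
Convert to per acre: 3.41324 × 43.56 = 148.681 lb.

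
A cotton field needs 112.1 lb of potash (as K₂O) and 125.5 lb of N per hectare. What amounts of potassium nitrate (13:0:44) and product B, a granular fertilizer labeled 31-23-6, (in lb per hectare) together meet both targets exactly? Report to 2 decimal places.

With a, b = lb per hectare of potassium nitrate and product B:
K₂O: 0.44·a + 0.06·b = 112.1
N: 0.13·a + 0.31·b = 125.5
Eliminate a: (row1) − 0.44/0.13·(row2) → -0.989231·b = -312.669, so b = 316.073.
Back-substitute: a = (112.1 − 0.06·316.073) / 0.44 = 211.672.

211.67 lb potassium nitrate, 316.07 lb product B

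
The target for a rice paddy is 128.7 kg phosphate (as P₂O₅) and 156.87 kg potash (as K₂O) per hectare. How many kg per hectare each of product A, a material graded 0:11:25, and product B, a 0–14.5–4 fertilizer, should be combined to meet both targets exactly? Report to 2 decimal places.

552.53 kg product A, 468.42 kg product B

Per-hectare balance (a = product A, b = product B):
P₂O₅: 0.11·a + 0.145·b = 128.7
K₂O: 0.25·a + 0.04·b = 156.87
Solving simultaneously: a = 552.532, b = 468.424.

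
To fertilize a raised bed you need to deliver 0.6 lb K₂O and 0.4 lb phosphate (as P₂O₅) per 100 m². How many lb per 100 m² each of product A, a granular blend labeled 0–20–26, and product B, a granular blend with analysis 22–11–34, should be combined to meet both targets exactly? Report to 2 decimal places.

With a, b = lb per 100 m² of product A and product B:
K₂O: 0.26·a + 0.34·b = 0.6
P₂O₅: 0.2·a + 0.11·b = 0.4
Eliminate b: (row1) − 0.34/0.11·(row2) → -0.358182·a = -0.636364, so a = 1.77665.
Then b = (0.4 − 0.2·1.77665) / 0.11 = 0.406091.

1.78 lb product A, 0.41 lb product B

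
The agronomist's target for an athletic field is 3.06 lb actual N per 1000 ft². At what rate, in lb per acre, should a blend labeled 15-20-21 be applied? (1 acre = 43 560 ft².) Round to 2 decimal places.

888.62 lb of product per acre

Product per 1000 ft² = 3.06 / 15% = 20.4 lb.
Convert to per acre: 20.4 × 43.56 = 888.624 lb.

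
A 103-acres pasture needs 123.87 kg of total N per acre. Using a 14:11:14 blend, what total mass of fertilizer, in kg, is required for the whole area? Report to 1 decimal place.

Product per acre = 123.87 / 14% = 884.786 kg.
Total product = 884.786 × 103 = 91132.93 kg.

91132.9 kg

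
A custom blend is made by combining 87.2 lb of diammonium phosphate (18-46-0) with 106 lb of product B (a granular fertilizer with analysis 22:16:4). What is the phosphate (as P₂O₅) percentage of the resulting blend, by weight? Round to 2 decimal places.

29.54% P₂O₅

Total mass = 87.2 + 106 = 193.2 lb.
P₂O₅ mass = 46%×87.2 + 16%×106 = 57.072 lb.
% P₂O₅ = 57.072 / 193.2 = 29.5404%.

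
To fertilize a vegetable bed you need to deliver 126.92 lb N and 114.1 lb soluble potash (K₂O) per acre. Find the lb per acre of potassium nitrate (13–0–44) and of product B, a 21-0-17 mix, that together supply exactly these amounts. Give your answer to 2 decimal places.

33.92 lb potassium nitrate, 583.38 lb product B

Per-acre balance (a = potassium nitrate, b = product B):
N: 0.13·a + 0.21·b = 126.92
K₂O: 0.44·a + 0.17·b = 114.1
From row1: a = (126.92 − 0.21·b) / 0.13.
Into row2: 0.44·(126.92 − 0.21·b)/0.13 + 0.17·b = 114.1 → b = 583.383, a = 33.9203.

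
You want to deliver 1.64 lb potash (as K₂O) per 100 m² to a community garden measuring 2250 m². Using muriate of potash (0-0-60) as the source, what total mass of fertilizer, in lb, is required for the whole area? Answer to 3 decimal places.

Product per 100 m² = 1.64 / 60% = 2.73333 lb.
Total product = 2.73333 × 2250 / 100 = 61.5 lb.

61.500 lb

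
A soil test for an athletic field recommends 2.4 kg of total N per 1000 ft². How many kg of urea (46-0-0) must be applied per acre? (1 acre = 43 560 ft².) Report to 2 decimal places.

227.27 kg of product per acre

Product per 1000 ft² = 2.4 / 46% = 5.21739 kg.
Convert to per acre: 5.21739 × 43.56 = 227.2696 kg.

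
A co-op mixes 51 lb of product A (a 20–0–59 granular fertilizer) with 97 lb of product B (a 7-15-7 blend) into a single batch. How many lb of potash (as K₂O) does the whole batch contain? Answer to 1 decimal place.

36.9 lb K₂O

K₂O mass = 59%×51 + 7%×97 = 36.88 lb.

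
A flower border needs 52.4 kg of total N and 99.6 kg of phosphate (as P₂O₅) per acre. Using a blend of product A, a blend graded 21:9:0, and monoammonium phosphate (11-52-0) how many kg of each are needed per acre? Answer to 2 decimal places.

Let a = kg of product A, b = kg of monoammonium phosphate (per acre).
N: 0.21·a + 0.11·b = 52.4
P₂O₅: 0.09·a + 0.52·b = 99.6
Eliminate b: (row1) − 0.11/0.52·(row2) → 0.190962·a = 31.3308, so a = 164.068.
Then b = (99.6 − 0.09·164.068) / 0.52 = 163.142.

164.07 kg product A, 163.14 kg monoammonium phosphate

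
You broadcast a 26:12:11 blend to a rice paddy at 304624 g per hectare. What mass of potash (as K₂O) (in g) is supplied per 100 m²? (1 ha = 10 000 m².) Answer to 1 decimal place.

335.1 g K₂O per hundred sq m

K₂O per hectare = 304624 × 11% = 33508.6 g.
Convert to per 100 m²: 33508.6 × 0.01 = 335.086 g.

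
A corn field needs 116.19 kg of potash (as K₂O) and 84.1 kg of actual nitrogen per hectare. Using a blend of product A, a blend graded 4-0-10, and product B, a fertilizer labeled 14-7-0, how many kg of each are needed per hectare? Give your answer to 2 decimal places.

1161.90 kg product A, 268.74 kg product B

With a, b = kg per hectare of product A and product B:
K₂O: 0.1·a + 0·b = 116.19
N: 0.04·a + 0.14·b = 84.1
From row1: a = (116.19 − 0·b) / 0.1.
Into row2: 0.04·(116.19 − 0·b)/0.1 + 0.14·b = 84.1 → b = 268.743, a = 1161.9.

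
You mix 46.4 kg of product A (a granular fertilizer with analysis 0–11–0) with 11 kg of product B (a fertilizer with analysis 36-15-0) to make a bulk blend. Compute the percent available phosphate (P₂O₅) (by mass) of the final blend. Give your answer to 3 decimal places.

11.767% P₂O₅

Total mass = 46.4 + 11 = 57.4 kg.
P₂O₅ mass = 11%×46.4 + 15%×11 = 6.754 kg.
% P₂O₅ = 6.754 / 57.4 = 11.7666%.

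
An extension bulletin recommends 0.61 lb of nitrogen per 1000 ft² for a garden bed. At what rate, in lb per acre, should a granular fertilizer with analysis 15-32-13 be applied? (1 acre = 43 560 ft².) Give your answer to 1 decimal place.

177.1 lb of product per acre

Product per 1000 ft² = 0.61 / 15% = 4.06667 lb.
Convert to per acre: 4.06667 × 43.56 = 177.144 lb.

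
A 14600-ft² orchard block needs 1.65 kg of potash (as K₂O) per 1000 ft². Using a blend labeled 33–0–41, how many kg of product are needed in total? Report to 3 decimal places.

Product per 1000 ft² = 1.65 / 41% = 4.02439 kg.
Total product = 4.02439 × 14600 / 1000 = 58.7561 kg.

58.756 kg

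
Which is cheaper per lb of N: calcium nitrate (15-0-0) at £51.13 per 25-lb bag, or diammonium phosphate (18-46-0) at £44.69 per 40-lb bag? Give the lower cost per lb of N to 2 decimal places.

£6.21 per lb N (diammonium phosphate)

calcium nitrate: N per bag = 25 × 15% = 3.75 lb; cost = 51.13 / 3.75 = £13.6347/lb N.
diammonium phosphate: N per bag = 40 × 18% = 7.2 lb; cost = 44.69 / 7.2 = £6.2069/lb N.
diammonium phosphate is cheaper.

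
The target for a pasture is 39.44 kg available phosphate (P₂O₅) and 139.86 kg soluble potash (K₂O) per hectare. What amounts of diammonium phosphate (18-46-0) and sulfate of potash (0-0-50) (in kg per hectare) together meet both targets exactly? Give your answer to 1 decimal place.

With a, b = kg per hectare of diammonium phosphate and sulfate of potash:
P₂O₅: 0.46·a + 0·b = 39.44
K₂O: 0·a + 0.5·b = 139.86
Solving simultaneously: a = 85.7391, b = 279.72.

85.7 kg diammonium phosphate, 279.7 kg sulfate of potash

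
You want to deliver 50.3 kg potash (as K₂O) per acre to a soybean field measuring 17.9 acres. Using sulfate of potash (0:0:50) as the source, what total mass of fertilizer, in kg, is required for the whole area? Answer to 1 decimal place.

1800.7 kg

Product per acre = 50.3 / 50% = 100.6 kg.
Total product = 100.6 × 17.9 = 1800.74 kg.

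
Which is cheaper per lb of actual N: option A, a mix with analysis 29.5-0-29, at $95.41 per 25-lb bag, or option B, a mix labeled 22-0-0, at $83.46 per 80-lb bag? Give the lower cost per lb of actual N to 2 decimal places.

$4.74 per lb N (option B)

option A: N per bag = 25 × 29.5% = 7.375 lb; cost = 95.41 / 7.375 = $12.9369/lb N.
option B: N per bag = 80 × 22% = 17.6 lb; cost = 83.46 / 17.6 = $4.7420/lb N.
option B is cheaper.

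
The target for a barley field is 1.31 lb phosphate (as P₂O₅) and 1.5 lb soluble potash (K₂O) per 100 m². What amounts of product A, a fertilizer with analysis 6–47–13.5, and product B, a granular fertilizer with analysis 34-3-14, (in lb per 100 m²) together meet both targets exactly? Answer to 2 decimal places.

2.24 lb product A, 8.55 lb product B

Let a = lb of product A, b = lb of product B (per 100 m²).
P₂O₅: 0.47·a + 0.03·b = 1.31
K₂O: 0.135·a + 0.14·b = 1.5
Solving simultaneously: a = 2.2413, b = 8.55304.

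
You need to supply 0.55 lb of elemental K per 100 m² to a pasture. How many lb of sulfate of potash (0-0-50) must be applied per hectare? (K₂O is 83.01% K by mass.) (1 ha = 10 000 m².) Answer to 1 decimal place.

As K₂O: 0.55 / 0.8301 = 0.662571 lb per 100 m².
Product per 100 m² = 0.662571 / 50% = 1.32514 lb.
Convert to per hectare: 1.32514 × 100 = 132.514 lb.

132.5 lb of product per hectare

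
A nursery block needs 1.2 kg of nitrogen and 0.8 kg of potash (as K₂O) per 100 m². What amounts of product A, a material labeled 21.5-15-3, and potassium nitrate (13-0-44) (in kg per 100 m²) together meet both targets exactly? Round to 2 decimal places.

4.67 kg product A, 1.50 kg potassium nitrate

Per-100 m² balance (a = product A, b = potassium nitrate):
N: 0.215·a + 0.13·b = 1.2
K₂O: 0.03·a + 0.44·b = 0.8
Solving simultaneously: a = 4.67475, b = 1.49945.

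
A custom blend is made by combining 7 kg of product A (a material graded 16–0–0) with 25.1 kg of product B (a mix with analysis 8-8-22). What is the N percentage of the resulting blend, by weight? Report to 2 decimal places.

Total mass = 7 + 25.1 = 32.1 kg.
N mass = 16%×7 + 8%×25.1 = 3.128 kg.
% N = 3.128 / 32.1 = 9.74455%.

9.74% N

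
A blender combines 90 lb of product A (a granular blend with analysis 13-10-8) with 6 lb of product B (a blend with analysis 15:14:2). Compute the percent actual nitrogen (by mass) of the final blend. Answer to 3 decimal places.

Total mass = 90 + 6 = 96 lb.
N mass = 13%×90 + 15%×6 = 12.6 lb.
% N = 12.6 / 96 = 13.125%.

13.125% N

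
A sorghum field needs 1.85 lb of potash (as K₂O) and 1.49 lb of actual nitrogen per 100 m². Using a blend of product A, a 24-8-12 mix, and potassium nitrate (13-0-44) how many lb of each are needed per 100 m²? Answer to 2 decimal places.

Let a = lb of product A, b = lb of potassium nitrate (per 100 m²).
K₂O: 0.12·a + 0.44·b = 1.85
N: 0.24·a + 0.13·b = 1.49
Eliminate a: (row1) − 0.12/0.24·(row2) → 0.375·b = 1.105, so b = 2.94667.
Back-substitute: a = (1.85 − 0.44·2.94667) / 0.12 = 4.61222.

4.61 lb product A, 2.95 lb potassium nitrate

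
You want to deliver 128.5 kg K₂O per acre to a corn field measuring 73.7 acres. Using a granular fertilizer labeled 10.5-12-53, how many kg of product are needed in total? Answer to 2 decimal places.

Product per acre = 128.5 / 53% = 242.453 kg.
Total product = 242.453 × 73.7 = 17868.774 kg.

17868.77 kg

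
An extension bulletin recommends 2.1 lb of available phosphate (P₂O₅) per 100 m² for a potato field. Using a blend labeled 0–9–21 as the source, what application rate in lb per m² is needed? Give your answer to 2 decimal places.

0.23 lb of product per sq m

Product per 100 m² = 2.1 / 9% = 23.3333 lb.
Convert to per m²: 23.3333 × 0.01 = 0.233333 lb.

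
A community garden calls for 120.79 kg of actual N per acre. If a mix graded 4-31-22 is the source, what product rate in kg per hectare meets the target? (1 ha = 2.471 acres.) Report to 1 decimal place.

7461.8 kg of product per hectare

Product per acre = 120.79 / 4% = 3019.75 kg.
Convert to per hectare: 3019.75 × 2.471 = 7461.802 kg.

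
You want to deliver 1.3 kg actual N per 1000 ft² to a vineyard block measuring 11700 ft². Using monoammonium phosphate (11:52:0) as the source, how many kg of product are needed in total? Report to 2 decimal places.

138.27 kg

Product per 1000 ft² = 1.3 / 11% = 11.8182 kg.
Total product = 11.8182 × 11700 / 1000 = 138.273 kg.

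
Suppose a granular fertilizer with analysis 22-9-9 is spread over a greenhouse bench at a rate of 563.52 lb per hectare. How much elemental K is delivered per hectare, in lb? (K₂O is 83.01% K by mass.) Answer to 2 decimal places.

42.10 lb K per hectare

K₂O per hectare = 563.52 × 9% = 50.7168 lb.
Elemental K = 50.7168 × 0.8301 = 42.10002 lb per hectare.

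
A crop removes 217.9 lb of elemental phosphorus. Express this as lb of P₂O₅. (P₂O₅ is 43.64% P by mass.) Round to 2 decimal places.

P₂O₅ = 217.9 / 0.4364 = 499.313 lb.

499.31 lb P₂O₅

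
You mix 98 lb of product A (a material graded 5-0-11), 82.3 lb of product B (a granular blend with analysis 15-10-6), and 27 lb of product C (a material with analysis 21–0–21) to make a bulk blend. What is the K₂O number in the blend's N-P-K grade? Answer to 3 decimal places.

Total mass = 98 + 82.3 + 27 = 207.3 lb.
K₂O mass = 11%×98 + 6%×82.3 + 21%×27 = 21.388 lb.
% K₂O = 21.388 / 207.3 = 10.3174%.

10.317% K₂O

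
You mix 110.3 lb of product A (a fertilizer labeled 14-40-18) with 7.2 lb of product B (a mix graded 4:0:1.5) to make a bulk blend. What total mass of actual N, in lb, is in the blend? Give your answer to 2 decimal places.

15.73 lb N

N mass = 14%×110.3 + 4%×7.2 = 15.73 lb.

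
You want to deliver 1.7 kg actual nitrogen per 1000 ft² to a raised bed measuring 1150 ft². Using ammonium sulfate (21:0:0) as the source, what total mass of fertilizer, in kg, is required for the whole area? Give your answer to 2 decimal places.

Product per 1000 ft² = 1.7 / 21% = 8.09524 kg.
Total product = 8.09524 × 1150 / 1000 = 9.30952 kg.

9.31 kg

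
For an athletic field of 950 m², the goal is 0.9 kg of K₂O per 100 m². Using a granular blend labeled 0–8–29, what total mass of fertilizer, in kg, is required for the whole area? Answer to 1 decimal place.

29.5 kg

Product per 100 m² = 0.9 / 29% = 3.10345 kg.
Total product = 3.10345 × 950 / 100 = 29.4828 kg.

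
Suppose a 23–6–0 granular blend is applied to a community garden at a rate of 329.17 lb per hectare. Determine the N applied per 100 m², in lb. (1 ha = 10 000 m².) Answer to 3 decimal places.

0.757 lb N per hundred sq m

nitrogen per hectare = 329.17 × 23% = 75.7091 lb.
Convert to per 100 m²: 75.7091 × 0.01 = 0.757091 lb.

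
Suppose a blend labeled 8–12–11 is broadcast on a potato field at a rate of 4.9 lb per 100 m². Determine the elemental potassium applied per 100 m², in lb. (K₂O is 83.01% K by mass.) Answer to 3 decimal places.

0.447 lb K per hundred sq m

K₂O per 100 m² = 4.9 × 11% = 0.539 lb.
Elemental K = 0.539 × 0.8301 = 0.447424 lb per 100 m².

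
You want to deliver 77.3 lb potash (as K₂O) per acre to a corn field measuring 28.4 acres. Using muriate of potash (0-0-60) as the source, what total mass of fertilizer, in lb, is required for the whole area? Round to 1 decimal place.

3658.9 lb

Product per acre = 77.3 / 60% = 128.833 lb.
Total product = 128.833 × 28.4 = 3658.87 lb.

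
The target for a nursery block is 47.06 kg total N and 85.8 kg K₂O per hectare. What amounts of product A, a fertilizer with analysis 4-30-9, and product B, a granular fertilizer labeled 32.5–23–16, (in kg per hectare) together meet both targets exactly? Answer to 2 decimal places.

Let a = kg of product A, b = kg of product B (per hectare).
N: 0.04·a + 0.325·b = 47.06
K₂O: 0.09·a + 0.16·b = 85.8
Eliminate a: (row1) − 0.04/0.09·(row2) → 0.253889·b = 8.92667, so b = 35.1597.
Back-substitute: a = (47.06 − 0.325·35.1597) / 0.04 = 890.827.

890.83 kg product A, 35.16 kg product B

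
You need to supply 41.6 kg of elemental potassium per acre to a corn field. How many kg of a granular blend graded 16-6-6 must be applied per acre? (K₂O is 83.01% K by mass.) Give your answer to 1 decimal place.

835.2 kg of product per acre

As K₂O: 41.6 / 0.8301 = 50.1144 kg per acre.
Product per acre = 50.1144 / 6% = 835.241 kg.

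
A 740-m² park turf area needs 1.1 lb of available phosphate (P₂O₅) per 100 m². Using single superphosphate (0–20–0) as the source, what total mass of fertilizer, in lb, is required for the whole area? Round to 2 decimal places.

40.70 lb

Product per 100 m² = 1.1 / 20% = 5.5 lb.
Total product = 5.5 × 740 / 100 = 40.7 lb.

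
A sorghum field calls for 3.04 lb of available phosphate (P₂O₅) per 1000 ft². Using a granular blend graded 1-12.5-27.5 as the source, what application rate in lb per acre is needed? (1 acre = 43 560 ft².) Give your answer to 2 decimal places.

1059.38 lb of product per acre

Product per 1000 ft² = 3.04 / 12.5% = 24.32 lb.
Convert to per acre: 24.32 × 43.56 = 1059.379 lb.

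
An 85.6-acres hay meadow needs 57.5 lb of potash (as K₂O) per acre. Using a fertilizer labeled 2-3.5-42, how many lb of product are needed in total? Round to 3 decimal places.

Product per acre = 57.5 / 42% = 136.905 lb.
Total product = 136.905 × 85.6 = 11719.0476 lb.

11719.048 lb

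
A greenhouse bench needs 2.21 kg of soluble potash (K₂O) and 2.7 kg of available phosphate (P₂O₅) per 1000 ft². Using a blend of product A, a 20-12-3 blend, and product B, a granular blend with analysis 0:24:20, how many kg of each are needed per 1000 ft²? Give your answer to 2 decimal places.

With a, b = kg per 1000 ft² of product A and product B:
K₂O: 0.03·a + 0.2·b = 2.21
P₂O₅: 0.12·a + 0.24·b = 2.7
Solving simultaneously: a = 0.571429, b = 10.9643.

0.57 kg product A, 10.96 kg product B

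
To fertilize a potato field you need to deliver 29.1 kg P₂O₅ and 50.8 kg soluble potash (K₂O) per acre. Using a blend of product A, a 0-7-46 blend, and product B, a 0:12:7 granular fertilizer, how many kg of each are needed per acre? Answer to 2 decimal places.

80.70 kg product A, 195.43 kg product B

Let a = kg of product A, b = kg of product B (per acre).
P₂O₅: 0.07·a + 0.12·b = 29.1
K₂O: 0.46·a + 0.07·b = 50.8
Solving simultaneously: a = 80.6958, b = 195.427.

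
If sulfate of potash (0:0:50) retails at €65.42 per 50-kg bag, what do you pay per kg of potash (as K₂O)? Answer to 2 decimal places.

K₂O in bag = 50 × 50% = 25 kg.
Cost per kg K₂O = €65.42 / 25 = €2.6168.

€2.62 per kg K₂O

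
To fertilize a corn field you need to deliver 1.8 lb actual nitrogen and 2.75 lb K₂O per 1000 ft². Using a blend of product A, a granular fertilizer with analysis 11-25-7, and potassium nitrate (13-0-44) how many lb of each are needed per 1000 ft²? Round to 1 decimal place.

With a, b = lb per 1000 ft² of product A and potassium nitrate:
N: 0.11·a + 0.13·b = 1.8
K₂O: 0.07·a + 0.44·b = 2.75
Eliminate a: (row1) − 0.11/0.07·(row2) → -0.561429·b = -2.52143, so b = 4.49109.
Back-substitute: a = (1.8 − 0.13·4.49109) / 0.11 = 11.056.

11.1 lb product A, 4.5 lb potassium nitrate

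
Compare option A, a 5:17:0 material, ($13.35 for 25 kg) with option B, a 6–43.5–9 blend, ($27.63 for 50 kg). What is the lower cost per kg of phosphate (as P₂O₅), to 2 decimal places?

$1.27 per kg P₂O₅ (option B)

option A: P₂O₅ per bag = 25 × 17% = 4.25 kg; cost = 13.35 / 4.25 = $3.1412/kg P₂O₅.
option B: P₂O₅ per bag = 50 × 43.5% = 21.75 kg; cost = 27.63 / 21.75 = $1.2703/kg P₂O₅.
option B is cheaper.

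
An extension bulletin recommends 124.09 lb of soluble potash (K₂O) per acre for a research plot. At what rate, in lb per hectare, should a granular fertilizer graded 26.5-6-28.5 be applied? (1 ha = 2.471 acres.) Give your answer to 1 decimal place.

1075.9 lb of product per hectare

Product per acre = 124.09 / 28.5% = 435.404 lb.
Convert to per hectare: 435.404 × 2.471 = 1075.88 lb.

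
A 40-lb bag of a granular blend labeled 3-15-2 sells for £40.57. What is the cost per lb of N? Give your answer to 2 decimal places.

£33.81 per lb N

N in bag = 40 × 3% = 1.2 lb.
Cost per lb N = £40.57 / 1.2 = £33.8083.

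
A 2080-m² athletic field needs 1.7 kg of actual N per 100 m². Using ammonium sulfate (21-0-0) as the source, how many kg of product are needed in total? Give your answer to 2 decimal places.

Product per 100 m² = 1.7 / 21% = 8.09524 kg.
Total product = 8.09524 × 2080 / 100 = 168.381 kg.

168.38 kg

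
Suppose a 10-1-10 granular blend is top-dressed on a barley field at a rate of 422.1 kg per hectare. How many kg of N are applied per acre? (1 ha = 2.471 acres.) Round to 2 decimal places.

17.08 kg N per acre

nitrogen per hectare = 422.1 × 10% = 42.21 kg.
Convert to per acre: 42.21 × 0.404694 = 17.0822 kg.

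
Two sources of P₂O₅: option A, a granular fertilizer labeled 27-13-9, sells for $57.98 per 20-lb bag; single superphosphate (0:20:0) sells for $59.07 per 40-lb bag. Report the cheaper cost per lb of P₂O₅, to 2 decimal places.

$7.38 per lb P₂O₅ (single superphosphate)

option A: P₂O₅ per bag = 20 × 13% = 2.6 lb; cost = 57.98 / 2.6 = $22.3000/lb P₂O₅.
single superphosphate: P₂O₅ per bag = 40 × 20% = 8 lb; cost = 59.07 / 8 = $7.3838/lb P₂O₅.
single superphosphate is cheaper.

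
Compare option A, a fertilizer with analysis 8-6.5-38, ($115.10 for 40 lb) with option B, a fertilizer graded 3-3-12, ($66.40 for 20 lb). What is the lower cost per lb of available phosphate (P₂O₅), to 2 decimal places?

$44.27 per lb P₂O₅ (option A)

option A: P₂O₅ per bag = 40 × 6.5% = 2.6 lb; cost = 115.10 / 2.6 = $44.2692/lb P₂O₅.
option B: P₂O₅ per bag = 20 × 3% = 0.6 lb; cost = 66.40 / 0.6 = $110.6667/lb P₂O₅.
option A is cheaper.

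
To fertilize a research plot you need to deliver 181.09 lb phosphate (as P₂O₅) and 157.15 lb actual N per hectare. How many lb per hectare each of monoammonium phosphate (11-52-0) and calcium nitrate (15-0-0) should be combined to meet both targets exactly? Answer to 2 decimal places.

348.25 lb monoammonium phosphate, 792.28 lb calcium nitrate

Per-hectare balance (a = monoammonium phosphate, b = calcium nitrate):
P₂O₅: 0.52·a + 0·b = 181.09
N: 0.11·a + 0.15·b = 157.15
From row1: a = (181.09 − 0·b) / 0.52.
Into row2: 0.11·(181.09 − 0·b)/0.52 + 0.15·b = 157.15 → b = 792.283, a = 348.25.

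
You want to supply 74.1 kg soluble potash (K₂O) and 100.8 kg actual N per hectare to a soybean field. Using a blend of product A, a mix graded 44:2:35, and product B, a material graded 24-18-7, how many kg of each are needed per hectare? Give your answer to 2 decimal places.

Per-hectare balance (a = product A, b = product B):
K₂O: 0.35·a + 0.07·b = 74.1
N: 0.44·a + 0.24·b = 100.8
Eliminate b: (row1) − 0.07/0.24·(row2) → 0.221667·a = 44.7, so a = 201.654.
Then b = (100.8 − 0.44·201.654) / 0.24 = 50.3008.

201.65 kg product A, 50.30 kg product B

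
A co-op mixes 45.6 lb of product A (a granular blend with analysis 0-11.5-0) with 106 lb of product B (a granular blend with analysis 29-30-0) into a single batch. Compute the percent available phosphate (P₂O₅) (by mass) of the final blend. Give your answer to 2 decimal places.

Total mass = 45.6 + 106 = 151.6 lb.
P₂O₅ mass = 11.5%×45.6 + 30%×106 = 37.044 lb.
% P₂O₅ = 37.044 / 151.6 = 24.4354%.

24.44% P₂O₅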